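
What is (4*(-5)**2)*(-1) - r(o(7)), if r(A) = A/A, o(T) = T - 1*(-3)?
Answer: -101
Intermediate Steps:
o(T) = 3 + T (o(T) = T + 3 = 3 + T)
r(A) = 1
(4*(-5)**2)*(-1) - r(o(7)) = (4*(-5)**2)*(-1) - 1*1 = (4*25)*(-1) - 1 = 100*(-1) - 1 = -100 - 1 = -101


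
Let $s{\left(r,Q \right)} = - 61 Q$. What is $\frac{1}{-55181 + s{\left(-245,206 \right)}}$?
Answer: $- \frac{1}{67747} \approx -1.4761 \cdot 10^{-5}$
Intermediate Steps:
$\frac{1}{-55181 + s{\left(-245,206 \right)}} = \frac{1}{-55181 - 12566} = \frac{1}{-67747} = - \frac{1}{67747}$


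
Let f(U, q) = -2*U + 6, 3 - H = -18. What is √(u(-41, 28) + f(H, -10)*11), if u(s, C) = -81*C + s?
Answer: I*√2705 ≈ 52.01*I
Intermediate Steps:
H = 21 (H = 3 - 1*(-18) = 3 + 18 = 21)
u(s, C) = s - 81*C
f(U, q) = 6 - 2*U
√(u(-41, 28) + f(H, -10)*11) = √((-41 - 81*28) + (6 - 2*21)*11) = √((-41 - 2268) + (6 - 42)*11) = √(-2309 - 36*11) = √(-2309 - 396) = √(-2705) = I*√2705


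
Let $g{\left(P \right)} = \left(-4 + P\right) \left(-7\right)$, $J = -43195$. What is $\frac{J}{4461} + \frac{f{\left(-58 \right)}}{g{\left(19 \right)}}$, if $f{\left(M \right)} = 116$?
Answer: $- \frac{561439}{52045} \approx -10.788$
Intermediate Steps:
$g{\left(P \right)} = 28 - 7 P$
$\frac{J}{4461} + \frac{f{\left(-58 \right)}}{g{\left(19 \right)}} = - \frac{43195}{4461} + \frac{116}{28 - 133} = \left(-43195\right) \frac{1}{4461} + \frac{116}{28 - 133} = - \frac{43195}{4461} + \frac{116}{-105} = - \frac{43195}{4461} + 116 \left(- \frac{1}{105}\right) = - \frac{43195}{4461} - \frac{116}{105} = - \frac{561439}{52045}$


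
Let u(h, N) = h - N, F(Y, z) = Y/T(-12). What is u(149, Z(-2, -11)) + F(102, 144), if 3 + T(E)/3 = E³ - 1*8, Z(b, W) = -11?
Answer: 278206/1739 ≈ 159.98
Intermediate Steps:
T(E) = -33 + 3*E³ (T(E) = -9 + 3*(E³ - 1*8) = -9 + 3*(E³ - 8) = -9 + 3*(-8 + E³) = -9 + (-24 + 3*E³) = -33 + 3*E³)
F(Y, z) = -Y/5217 (F(Y, z) = Y/(-33 + 3*(-12)³) = Y/(-33 + 3*(-1728)) = Y/(-33 - 5184) = Y/(-5217) = Y*(-1/5217) = -Y/5217)
u(149, Z(-2, -11)) + F(102, 144) = (149 - 1*(-11)) - 1/5217*102 = (149 + 11) - 34/1739 = 160 - 34/1739 = 278206/1739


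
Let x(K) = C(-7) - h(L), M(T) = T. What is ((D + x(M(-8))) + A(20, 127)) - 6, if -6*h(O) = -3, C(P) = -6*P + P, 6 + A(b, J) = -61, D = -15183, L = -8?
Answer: -30443/2 ≈ -15222.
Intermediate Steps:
A(b, J) = -67 (A(b, J) = -6 - 61 = -67)
C(P) = -5*P
h(O) = ½ (h(O) = -⅙*(-3) = ½)
x(K) = 69/2 (x(K) = -5*(-7) - 1*½ = 35 - ½ = 69/2)
((D + x(M(-8))) + A(20, 127)) - 6 = ((-15183 + 69/2) - 67) - 6 = (-30297/2 - 67) - 6 = -30431/2 - 6 = -30443/2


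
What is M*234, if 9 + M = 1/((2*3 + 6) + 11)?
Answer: -48204/23 ≈ -2095.8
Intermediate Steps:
M = -206/23 (M = -9 + 1/((2*3 + 6) + 11) = -9 + 1/((6 + 6) + 11) = -9 + 1/(12 + 11) = -9 + 1/23 = -206/23 ≈ -8.9565)
M*234 = -206/23*234 = -48204/23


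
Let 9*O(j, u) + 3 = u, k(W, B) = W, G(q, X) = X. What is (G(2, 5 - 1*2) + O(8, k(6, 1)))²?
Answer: 100/9 ≈ 11.111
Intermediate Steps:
O(j, u) = -⅓ + u/9
(G(2, 5 - 1*2) + O(8, k(6, 1)))² = ((5 - 1*2) + (-⅓ + (⅑)*6))² = ((5 - 2) + (-⅓ + ⅔))² = (3 + ⅓)² = (10/3)² = 100/9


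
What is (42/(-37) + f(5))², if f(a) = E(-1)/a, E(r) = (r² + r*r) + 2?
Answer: 3844/34225 ≈ 0.11232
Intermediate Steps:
E(r) = 2 + 2*r² (E(r) = (r² + r²) + 2 = 2*r² + 2 = 2 + 2*r²)
f(a) = 4/a (f(a) = (2 + 2*(-1)²)/a = (2 + 2*1)/a = (2 + 2)/a = 4/a)
(42/(-37) + f(5))² = (42/(-37) + 4/5)² = (42*(-1/37) + 4*(⅕))² = (-42/37 + ⅘)² = (-62/185)² = 3844/34225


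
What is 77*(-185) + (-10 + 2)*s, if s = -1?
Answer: -14237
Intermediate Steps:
77*(-185) + (-10 + 2)*s = 77*(-185) + (-10 + 2)*(-1) = -14245 - 8*(-1) = -14245 + 8 = -14237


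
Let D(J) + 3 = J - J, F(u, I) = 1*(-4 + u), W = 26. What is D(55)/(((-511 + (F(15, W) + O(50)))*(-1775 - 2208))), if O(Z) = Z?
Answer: -1/597450 ≈ -1.6738e-6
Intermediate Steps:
F(u, I) = -4 + u
D(J) = -3 (D(J) = -3 + (J - J) = -3 + 0 = -3)
D(55)/(((-511 + (F(15, W) + O(50)))*(-1775 - 2208))) = -3*1/((-1775 - 2208)*(-511 + ((-4 + 15) + 50))) = -3*(-1/(3983*(-511 + (11 + 50)))) = -3*(-1/(3983*(-511 + 61))) = -3/((-450*(-3983))) = -3/1792350 = -3*1/1792350 = -1/597450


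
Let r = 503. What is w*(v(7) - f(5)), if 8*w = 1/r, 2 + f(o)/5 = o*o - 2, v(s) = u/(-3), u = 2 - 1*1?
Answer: -79/3018 ≈ -0.026176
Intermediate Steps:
u = 1 (u = 2 - 1 = 1)
v(s) = -1/3 (v(s) = 1/(-3) = 1*(-1/3) = -1/3)
f(o) = -20 + 5*o**2 (f(o) = -10 + 5*(o*o - 2) = -10 + 5*(o**2 - 2) = -10 + 5*(-2 + o**2) = -10 + (-10 + 5*o**2) = -20 + 5*o**2)
w = 1/4024 (w = (1/8)/503 = (1/8)*(1/503) = 1/4024 ≈ 0.00024851)
w*(v(7) - f(5)) = (-1/3 - (-20 + 5*5**2))/4024 = (-1/3 - (-20 + 5*25))/4024 = (-1/3 - (-20 + 125))/4024 = (-1/3 - 1*105)/4024 = (-1/3 - 105)/4024 = (1/4024)*(-316/3) = -79/3018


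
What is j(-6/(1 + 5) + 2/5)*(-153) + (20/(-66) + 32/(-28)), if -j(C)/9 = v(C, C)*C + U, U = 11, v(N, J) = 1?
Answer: 16538854/1155 ≈ 14319.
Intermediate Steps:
j(C) = -99 - 9*C (j(C) = -9*(1*C + 11) = -9*(C + 11) = -9*(11 + C) = -99 - 9*C)
j(-6/(1 + 5) + 2/5)*(-153) + (20/(-66) + 32/(-28)) = (-99 - 9*(-6/(1 + 5) + 2/5))*(-153) + (20/(-66) + 32/(-28)) = (-99 - 9*(-6/6 + 2*(1/5)))*(-153) + (20*(-1/66) + 32*(-1/28)) = (-99 - 9*(-6*1/6 + 2/5))*(-153) + (-10/33 - 8/7) = (-99 - 9*(-1 + 2/5))*(-153) - 334/231 = (-99 - 9*(-3/5))*(-153) - 334/231 = (-99 + 27/5)*(-153) - 334/231 = -468/5*(-153) - 334/231 = 71604/5 - 334/231 = 16538854/1155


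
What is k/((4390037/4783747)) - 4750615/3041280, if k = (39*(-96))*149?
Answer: -1623221659009187143/2670266345472 ≈ -6.0789e+5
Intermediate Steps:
k = -557856 (k = -3744*149 = -557856)
k/((4390037/4783747)) - 4750615/3041280 = -557856/(4390037/4783747) - 4750615/3041280 = -557856/(4390037*(1/4783747)) - 4750615*1/3041280 = -557856/4390037/4783747 - 950123/608256 = -557856*4783747/4390037 - 950123/608256 = -2668641966432/4390037 - 950123/608256 = -1623221659009187143/2670266345472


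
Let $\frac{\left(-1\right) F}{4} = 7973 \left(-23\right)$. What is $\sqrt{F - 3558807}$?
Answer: $7 i \sqrt{57659} \approx 1680.9 i$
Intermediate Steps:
$F = 733516$ ($F = - 4 \cdot 7973 \left(-23\right) = \left(-4\right) \left(-183379\right) = 733516$)
$\sqrt{F - 3558807} = \sqrt{733516 - 3558807} = \sqrt{-2825291} = 7 i \sqrt{57659}$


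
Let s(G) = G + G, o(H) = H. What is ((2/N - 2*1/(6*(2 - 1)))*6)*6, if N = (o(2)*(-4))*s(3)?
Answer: -27/2 ≈ -13.500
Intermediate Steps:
s(G) = 2*G
N = -48 (N = (2*(-4))*(2*3) = -8*6 = -48)
((2/N - 2*1/(6*(2 - 1)))*6)*6 = ((2/(-48) - 2*1/(6*(2 - 1)))*6)*6 = ((2*(-1/48) - 2/(6*1))*6)*6 = ((-1/24 - 2/6)*6)*6 = ((-1/24 - 2*⅙)*6)*6 = ((-1/24 - ⅓)*6)*6 = -3/8*6*6 = -9/4*6 = -27/2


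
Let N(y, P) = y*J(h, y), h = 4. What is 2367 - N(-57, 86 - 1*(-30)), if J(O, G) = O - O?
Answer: 2367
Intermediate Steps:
J(O, G) = 0
N(y, P) = 0 (N(y, P) = y*0 = 0)
2367 - N(-57, 86 - 1*(-30)) = 2367 - 1*0 = 2367 + 0 = 2367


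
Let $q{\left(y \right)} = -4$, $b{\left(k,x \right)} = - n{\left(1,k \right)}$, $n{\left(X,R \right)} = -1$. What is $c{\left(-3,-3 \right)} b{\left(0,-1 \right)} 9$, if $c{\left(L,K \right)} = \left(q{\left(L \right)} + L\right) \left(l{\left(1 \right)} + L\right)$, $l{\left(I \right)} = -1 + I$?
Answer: $189$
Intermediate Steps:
$b{\left(k,x \right)} = 1$ ($b{\left(k,x \right)} = \left(-1\right) \left(-1\right) = 1$)
$c{\left(L,K \right)} = L \left(-4 + L\right)$ ($c{\left(L,K \right)} = \left(-4 + L\right) \left(\left(-1 + 1\right) + L\right) = \left(-4 + L\right) \left(0 + L\right) = \left(-4 + L\right) L = L \left(-4 + L\right)$)
$c{\left(-3,-3 \right)} b{\left(0,-1 \right)} 9 = - 3 \left(-4 - 3\right) 1 \cdot 9 = \left(-3\right) \left(-7\right) 1 \cdot 9 = 21 \cdot 1 \cdot 9 = 21 \cdot 9 = 189$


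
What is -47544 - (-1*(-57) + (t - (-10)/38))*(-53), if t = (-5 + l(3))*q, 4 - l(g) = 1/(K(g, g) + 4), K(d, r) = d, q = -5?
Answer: -5879424/133 ≈ -44206.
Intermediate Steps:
l(g) = 4 - 1/(4 + g) (l(g) = 4 - 1/(g + 4) = 4 - 1/(4 + g))
t = 40/7 (t = (-5 + (15 + 4*3)/(4 + 3))*(-5) = (-5 + (15 + 12)/7)*(-5) = (-5 + (⅐)*27)*(-5) = (-5 + 27/7)*(-5) = -8/7*(-5) = 40/7 ≈ 5.7143)
-47544 - (-1*(-57) + (t - (-10)/38))*(-53) = -47544 - (-1*(-57) + (40/7 - (-10)/38))*(-53) = -47544 - (57 + (40/7 - (-10)/38))*(-53) = -47544 - (57 + (40/7 - 1*(-5/19)))*(-53) = -47544 - (57 + (40/7 + 5/19))*(-53) = -47544 - (57 + 795/133)*(-53) = -47544 - 8376*(-53)/133 = -47544 - 1*(-443928/133) = -47544 + 443928/133 = -5879424/133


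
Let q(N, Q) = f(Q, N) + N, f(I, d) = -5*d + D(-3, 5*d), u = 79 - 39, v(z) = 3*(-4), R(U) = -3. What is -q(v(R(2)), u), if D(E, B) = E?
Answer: -45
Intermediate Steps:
v(z) = -12
u = 40
f(I, d) = -3 - 5*d (f(I, d) = -5*d - 3 = -3 - 5*d)
q(N, Q) = -3 - 4*N (q(N, Q) = (-3 - 5*N) + N = -3 - 4*N)
-q(v(R(2)), u) = -(-3 - 4*(-12)) = -(-3 + 48) = -1*45 = -45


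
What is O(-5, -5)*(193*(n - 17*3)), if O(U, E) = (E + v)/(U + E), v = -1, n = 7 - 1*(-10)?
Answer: -19686/5 ≈ -3937.2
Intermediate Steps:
n = 17 (n = 7 + 10 = 17)
O(U, E) = (-1 + E)/(E + U) (O(U, E) = (E - 1)/(U + E) = (-1 + E)/(E + U))
O(-5, -5)*(193*(n - 17*3)) = ((-1 - 5)/(-5 - 5))*(193*(17 - 17*3)) = (-6/(-10))*(193*(17 - 51)) = (-⅒*(-6))*(193*(-34)) = (⅗)*(-6562) = -19686/5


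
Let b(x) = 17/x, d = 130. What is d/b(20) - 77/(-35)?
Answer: 13187/85 ≈ 155.14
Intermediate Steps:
d/b(20) - 77/(-35) = 130/((17/20)) - 77/(-35) = 130/((17*(1/20))) - 77*(-1/35) = 130/(17/20) + 11/5 = 130*(20/17) + 11/5 = 2600/17 + 11/5 = 13187/85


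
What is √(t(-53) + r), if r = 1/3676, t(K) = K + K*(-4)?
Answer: √537141715/1838 ≈ 12.610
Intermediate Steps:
t(K) = -3*K (t(K) = K - 4*K = -3*K)
r = 1/3676 ≈ 0.00027203
√(t(-53) + r) = √(-3*(-53) + 1/3676) = √(159 + 1/3676) = √(584485/3676) = √537141715/1838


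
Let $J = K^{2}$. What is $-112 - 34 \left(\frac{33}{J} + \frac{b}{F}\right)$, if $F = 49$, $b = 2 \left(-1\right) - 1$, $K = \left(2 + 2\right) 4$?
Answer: $- \frac{716897}{6272} \approx -114.3$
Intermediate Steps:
$K = 16$ ($K = 4 \cdot 4 = 16$)
$b = -3$ ($b = -2 - 1 = -3$)
$J = 256$ ($J = 16^{2} = 256$)
$-112 - 34 \left(\frac{33}{J} + \frac{b}{F}\right) = -112 - 34 \left(\frac{33}{256} - \frac{3}{49}\right) = -112 - \frac{14433}{6272} = - \frac{716897}{6272}$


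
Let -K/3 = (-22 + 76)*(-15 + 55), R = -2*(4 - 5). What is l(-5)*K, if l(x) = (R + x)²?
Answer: -58320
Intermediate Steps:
R = 2 (R = -2*(-1) = 2)
K = -6480 (K = -3*(-22 + 76)*(-15 + 55) = -162*40 = -3*2160 = -6480)
l(x) = (2 + x)²
l(-5)*K = (2 - 5)²*(-6480) = (-3)²*(-6480) = 9*(-6480) = -58320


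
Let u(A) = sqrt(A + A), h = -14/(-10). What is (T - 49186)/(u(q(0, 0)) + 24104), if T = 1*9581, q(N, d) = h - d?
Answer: -2386597300/1452507033 + 39605*sqrt(70)/2905014066 ≈ -1.6430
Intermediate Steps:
h = 7/5 (h = -14*(-1/10) = 7/5 ≈ 1.4000)
q(N, d) = 7/5 - d
u(A) = sqrt(2)*sqrt(A) (u(A) = sqrt(2*A) = sqrt(2)*sqrt(A))
T = 9581
(T - 49186)/(u(q(0, 0)) + 24104) = (9581 - 49186)/(sqrt(2)*sqrt(7/5 - 1*0) + 24104) = -39605/(sqrt(2)*sqrt(7/5 + 0) + 24104) = -39605/(sqrt(2)*sqrt(7/5) + 24104) = -39605/(sqrt(2)*(sqrt(35)/5) + 24104) = -39605/(sqrt(70)/5 + 24104) = -39605/(24104 + sqrt(70)/5)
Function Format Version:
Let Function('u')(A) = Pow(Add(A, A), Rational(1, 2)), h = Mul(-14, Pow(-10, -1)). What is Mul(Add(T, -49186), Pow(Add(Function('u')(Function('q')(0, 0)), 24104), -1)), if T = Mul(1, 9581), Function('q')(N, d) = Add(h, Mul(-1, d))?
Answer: Add(Rational(-2386597300, 1452507033), Mul(Rational(39605, 2905014066), Pow(70, Rational(1, 2)))) ≈ -1.6430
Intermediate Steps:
h = Rational(7, 5) (h = Mul(-14, Rational(-1, 10)) = Rational(7, 5) ≈ 1.4000)
Function('q')(N, d) = Add(Rational(7, 5), Mul(-1, d))
Function('u')(A) = Mul(Pow(2, Rational(1, 2)), Pow(A, Rational(1, 2))) (Function('u')(A) = Pow(Mul(2, A), Rational(1, 2)) = Mul(Pow(2, Rational(1, 2)), Pow(A, Rational(1, 2))))
T = 9581
Mul(Add(T, -49186), Pow(Add(Function('u')(Function('q')(0, 0)), 24104), -1)) = Mul(Add(9581, -49186), Pow(Add(Mul(Pow(2, Rational(1, 2)), Pow(Add(Rational(7, 5), Mul(-1, 0)), Rational(1, 2))), 24104), -1)) = Mul(-39605, Pow(Add(Mul(Pow(2, Rational(1, 2)), Pow(Add(Rational(7, 5), 0), Rational(1, 2))), 24104), -1)) = Mul(-39605, Pow(Add(Mul(Pow(2, Rational(1, 2)), Pow(Rational(7, 5), Rational(1, 2))), 24104), -1)) = Mul(-39605, Pow(Add(Mul(Pow(2, Rational(1, 2)), Mul(Rational(1, 5), Pow(35, Rational(1, 2)))), 24104), -1)) = Mul(-39605, Pow(Add(Mul(Rational(1, 5), Pow(70, Rational(1, 2))), 24104), -1)) = Mul(-39605, Pow(Add(24104, Mul(Rational(1, 5), Pow(70, Rational(1, 2)))), -1))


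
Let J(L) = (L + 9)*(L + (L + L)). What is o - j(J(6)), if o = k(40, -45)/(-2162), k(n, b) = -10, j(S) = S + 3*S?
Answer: -1167475/1081 ≈ -1080.0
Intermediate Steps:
J(L) = 3*L*(9 + L) (J(L) = (9 + L)*(L + 2*L) = (9 + L)*(3*L) = 3*L*(9 + L))
j(S) = 4*S
o = 5/1081 (o = -10/(-2162) = -10*(-1/2162) = 5/1081 ≈ 0.0046254)
o - j(J(6)) = 5/1081 - 4*3*6*(9 + 6) = 5/1081 - 4*3*6*15 = 5/1081 - 4*270 = 5/1081 - 1*1080 = 5/1081 - 1080 = -1167475/1081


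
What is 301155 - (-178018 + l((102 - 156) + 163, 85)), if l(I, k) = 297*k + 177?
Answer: 453751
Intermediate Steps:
l(I, k) = 177 + 297*k
301155 - (-178018 + l((102 - 156) + 163, 85)) = 301155 - (-178018 + (177 + 297*85)) = 301155 - (-178018 + (177 + 25245)) = 301155 - (-178018 + 25422) = 301155 - 1*(-152596) = 301155 + 152596 = 453751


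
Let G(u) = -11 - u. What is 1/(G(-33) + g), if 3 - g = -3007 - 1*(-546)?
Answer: 1/2486 ≈ 0.00040225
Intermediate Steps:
g = 2464 (g = 3 - (-3007 - 1*(-546)) = 3 - (-3007 + 546) = 3 - 1*(-2461) = 3 + 2461 = 2464)
1/(G(-33) + g) = 1/((-11 - 1*(-33)) + 2464) = 1/((-11 + 33) + 2464) = 1/(22 + 2464) = 1/2486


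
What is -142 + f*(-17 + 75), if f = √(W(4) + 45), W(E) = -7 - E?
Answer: -142 + 58*√34 ≈ 196.20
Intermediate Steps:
f = √34 (f = √((-7 - 1*4) + 45) = √((-7 - 4) + 45) = √(-11 + 45) = √34 ≈ 5.8309)
-142 + f*(-17 + 75) = -142 + √34*(-17 + 75) = -142 + √34*58 = -142 + 58*√34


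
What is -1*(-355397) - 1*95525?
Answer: 259872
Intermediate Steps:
-1*(-355397) - 1*95525 = 355397 - 95525 = 259872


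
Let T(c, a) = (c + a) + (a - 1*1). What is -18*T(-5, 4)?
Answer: -36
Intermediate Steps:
T(c, a) = -1 + c + 2*a (T(c, a) = (a + c) + (a - 1) = (a + c) + (-1 + a) = -1 + c + 2*a)
-18*T(-5, 4) = -18*(-1 - 5 + 2*4) = -18*(-1 - 5 + 8) = -18*2 = -36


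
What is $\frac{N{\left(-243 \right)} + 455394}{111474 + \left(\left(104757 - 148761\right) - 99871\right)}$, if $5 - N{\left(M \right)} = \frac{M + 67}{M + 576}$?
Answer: $- \frac{151648043}{10789533} \approx -14.055$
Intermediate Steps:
$N{\left(M \right)} = 5 - \frac{67 + M}{576 + M}$ ($N{\left(M \right)} = 5 - \frac{M + 67}{M + 576} = 5 - \frac{67 + M}{576 + M}$)
$\frac{N{\left(-243 \right)} + 455394}{111474 + \left(\left(104757 - 148761\right) - 99871\right)} = \frac{\frac{2813 + 4 \left(-243\right)}{576 - 243} + 455394}{111474 + \left(\left(104757 - 148761\right) - 99871\right)} = \frac{\frac{2813 - 972}{333} + 455394}{111474 - 143875} = \frac{\frac{1}{333} \cdot 1841 + 455394}{111474 - 143875} = \frac{\frac{1841}{333} + 455394}{111474 - 143875} = \frac{151648043}{333 \left(-32401\right)} = \frac{151648043}{333} \left(- \frac{1}{32401}\right) = - \frac{151648043}{10789533}$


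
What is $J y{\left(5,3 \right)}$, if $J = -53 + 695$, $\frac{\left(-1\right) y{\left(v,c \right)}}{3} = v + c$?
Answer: $-15408$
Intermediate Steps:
$y{\left(v,c \right)} = - 3 c - 3 v$ ($y{\left(v,c \right)} = - 3 \left(v + c\right) = - 3 \left(c + v\right) = - 3 c - 3 v$)
$J = 642$
$J y{\left(5,3 \right)} = 642 \left(\left(-3\right) 3 - 15\right) = 642 \left(-9 - 15\right) = 642 \left(-24\right) = -15408$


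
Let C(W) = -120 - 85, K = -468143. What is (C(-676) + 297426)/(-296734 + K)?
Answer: -297221/764877 ≈ -0.38859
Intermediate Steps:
C(W) = -205
(C(-676) + 297426)/(-296734 + K) = (-205 + 297426)/(-296734 - 468143) = 297221/(-764877) = 297221*(-1/764877) = -297221/764877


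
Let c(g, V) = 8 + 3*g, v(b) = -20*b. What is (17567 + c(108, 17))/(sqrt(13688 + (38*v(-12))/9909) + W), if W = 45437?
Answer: 2686253478489/6819067546103 - 107394*sqrt(4148430742)/6819067546103 ≈ 0.39292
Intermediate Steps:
(17567 + c(108, 17))/(sqrt(13688 + (38*v(-12))/9909) + W) = (17567 + (8 + 3*108))/(sqrt(13688 + (38*(-20*(-12)))/9909) + 45437) = (17567 + (8 + 324))/(sqrt(13688 + (38*240)*(1/9909)) + 45437) = (17567 + 332)/(sqrt(13688 + 9120*(1/9909)) + 45437) = 17899/(sqrt(13688 + 3040/3303) + 45437) = 17899/(sqrt(45214504/3303) + 45437) = 17899/(2*sqrt(4148430742)/1101 + 45437) = 17899/(45437 + 2*sqrt(4148430742)/1101)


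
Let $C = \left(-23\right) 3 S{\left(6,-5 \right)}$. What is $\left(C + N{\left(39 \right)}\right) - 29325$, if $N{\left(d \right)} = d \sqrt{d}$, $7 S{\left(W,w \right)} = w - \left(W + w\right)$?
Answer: $- \frac{204861}{7} + 39 \sqrt{39} \approx -29022.0$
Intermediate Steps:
$S{\left(W,w \right)} = - \frac{W}{7}$ ($S{\left(W,w \right)} = \frac{w - \left(W + w\right)}{7} = \frac{\left(-1\right) W}{7} = - \frac{W}{7}$)
$C = \frac{414}{7}$ ($C = \left(-23\right) 3 \left(\left(- \frac{1}{7}\right) 6\right) = \left(-69\right) \left(- \frac{6}{7}\right) = \frac{414}{7} \approx 59.143$)
$N{\left(d \right)} = d^{\frac{3}{2}}$
$\left(C + N{\left(39 \right)}\right) - 29325 = \left(\frac{414}{7} + 39^{\frac{3}{2}}\right) - 29325 = \left(\frac{414}{7} + 39 \sqrt{39}\right) - 29325 = - \frac{204861}{7} + 39 \sqrt{39}$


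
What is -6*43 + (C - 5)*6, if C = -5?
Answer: -318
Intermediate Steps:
-6*43 + (C - 5)*6 = -6*43 + (-5 - 5)*6 = -258 - 10*6 = -258 - 60 = -318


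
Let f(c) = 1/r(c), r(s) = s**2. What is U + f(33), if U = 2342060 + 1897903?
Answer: 4617319708/1089 ≈ 4.2400e+6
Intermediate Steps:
f(c) = c**(-2) (f(c) = 1/(c**2) = c**(-2))
U = 4239963
U + f(33) = 4239963 + 33**(-2) = 4239963 + 1/1089 = 4617319708/1089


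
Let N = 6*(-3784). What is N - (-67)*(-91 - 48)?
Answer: -32017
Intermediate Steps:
N = -22704
N - (-67)*(-91 - 48) = -22704 - (-67)*(-91 - 48) = -22704 - (-67)*(-139) = -22704 - 1*9313 = -22704 - 9313 = -32017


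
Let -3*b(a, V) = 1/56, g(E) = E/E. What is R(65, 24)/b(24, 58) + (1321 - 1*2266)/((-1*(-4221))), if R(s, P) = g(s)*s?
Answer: -731655/67 ≈ -10920.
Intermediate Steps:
g(E) = 1
b(a, V) = -1/168 (b(a, V) = -⅓/56 = -⅓*1/56 = -1/168)
R(s, P) = s (R(s, P) = 1*s = s)
R(65, 24)/b(24, 58) + (1321 - 1*2266)/((-1*(-4221))) = 65/(-1/168) + (1321 - 1*2266)/((-1*(-4221))) = 65*(-168) + (1321 - 2266)/4221 = -10920 - 945*1/4221 = -10920 - 15/67 = -731655/67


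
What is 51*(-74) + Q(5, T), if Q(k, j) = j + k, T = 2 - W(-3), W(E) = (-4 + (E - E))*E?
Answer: -3779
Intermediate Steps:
W(E) = -4*E (W(E) = (-4 + 0)*E = -4*E)
T = -10 (T = 2 - (-4)*(-3) = 2 - 1*12 = 2 - 12 = -10)
51*(-74) + Q(5, T) = 51*(-74) + (-10 + 5) = -3774 - 5 = -3779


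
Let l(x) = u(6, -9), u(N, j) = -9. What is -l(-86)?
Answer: 9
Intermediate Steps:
l(x) = -9
-l(-86) = -1*(-9) = 9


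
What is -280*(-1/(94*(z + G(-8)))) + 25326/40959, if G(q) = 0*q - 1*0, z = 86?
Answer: 2001888/3065857 ≈ 0.65296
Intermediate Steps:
G(q) = 0 (G(q) = 0 + 0 = 0)
-280*(-1/(94*(z + G(-8)))) + 25326/40959 = -280*(-1/(94*(86 + 0))) + 25326/40959 = -280/((-94*86)) + 25326*(1/40959) = -280/(-8084) + 938/1517 = -280*(-1/8084) + 938/1517 = 70/2021 + 938/1517 = 2001888/3065857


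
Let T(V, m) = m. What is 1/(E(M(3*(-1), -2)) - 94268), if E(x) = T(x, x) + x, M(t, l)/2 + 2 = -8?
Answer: -1/94308 ≈ -1.0604e-5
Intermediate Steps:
M(t, l) = -20 (M(t, l) = -4 + 2*(-8) = -4 - 16 = -20)
E(x) = 2*x (E(x) = x + x = 2*x)
1/(E(M(3*(-1), -2)) - 94268) = 1/(2*(-20) - 94268) = 1/(-40 - 94268) = 1/(-94308) = -1/94308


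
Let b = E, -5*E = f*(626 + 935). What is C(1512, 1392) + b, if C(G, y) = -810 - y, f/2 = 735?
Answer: -461136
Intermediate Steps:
f = 1470 (f = 2*735 = 1470)
E = -458934 (E = -294*(626 + 935) = -294*1561 = -⅕*2294670 = -458934)
b = -458934
C(1512, 1392) + b = (-810 - 1*1392) - 458934 = (-810 - 1392) - 458934 = -2202 - 458934 = -461136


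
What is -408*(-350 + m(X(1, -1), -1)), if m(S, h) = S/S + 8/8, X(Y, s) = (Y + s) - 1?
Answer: 141984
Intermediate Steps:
X(Y, s) = -1 + Y + s
m(S, h) = 2 (m(S, h) = 1 + 8*(1/8) = 1 + 1 = 2)
-408*(-350 + m(X(1, -1), -1)) = -408*(-350 + 2) = -408*(-348) = 141984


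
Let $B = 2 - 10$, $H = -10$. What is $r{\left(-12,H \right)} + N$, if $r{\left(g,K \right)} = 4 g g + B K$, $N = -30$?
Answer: $626$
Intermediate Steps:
$B = -8$ ($B = 2 - 10 = -8$)
$r{\left(g,K \right)} = - 8 K + 4 g^{2}$ ($r{\left(g,K \right)} = 4 g g - 8 K = 4 g^{2} - 8 K = - 8 K + 4 g^{2}$)
$r{\left(-12,H \right)} + N = \left(\left(-8\right) \left(-10\right) + 4 \left(-12\right)^{2}\right) - 30 = \left(80 + 4 \cdot 144\right) - 30 = \left(80 + 576\right) - 30 = 656 - 30 = 626$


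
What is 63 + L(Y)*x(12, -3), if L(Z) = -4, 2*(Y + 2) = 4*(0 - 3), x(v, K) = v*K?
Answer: 207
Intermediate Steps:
x(v, K) = K*v
Y = -8 (Y = -2 + (4*(0 - 3))/2 = -2 + (4*(-3))/2 = -2 + (1/2)*(-12) = -2 - 6 = -8)
63 + L(Y)*x(12, -3) = 63 - (-12)*12 = 63 - 4*(-36) = 63 + 144 = 207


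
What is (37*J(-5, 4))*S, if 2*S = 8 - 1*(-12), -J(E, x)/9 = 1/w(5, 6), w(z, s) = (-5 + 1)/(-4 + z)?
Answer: 1665/2 ≈ 832.50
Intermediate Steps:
w(z, s) = -4/(-4 + z)
J(E, x) = 9/4 (J(E, x) = -9/((-4/(-4 + 5))) = -9/((-4/1)) = -9/((-4*1)) = -9/(-4) = -9*(-¼) = 9/4)
S = 10 (S = (8 - 1*(-12))/2 = (8 + 12)/2 = (½)*20 = 10)
(37*J(-5, 4))*S = (37*(9/4))*10 = (333/4)*10 = 1665/2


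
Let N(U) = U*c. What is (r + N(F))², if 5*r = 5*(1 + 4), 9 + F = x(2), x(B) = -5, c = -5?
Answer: 5625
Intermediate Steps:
F = -14 (F = -9 - 5 = -14)
r = 5 (r = (5*(1 + 4))/5 = (5*5)/5 = (⅕)*25 = 5)
N(U) = -5*U (N(U) = U*(-5) = -5*U)
(r + N(F))² = (5 - 5*(-14))² = (5 + 70)² = 75² = 5625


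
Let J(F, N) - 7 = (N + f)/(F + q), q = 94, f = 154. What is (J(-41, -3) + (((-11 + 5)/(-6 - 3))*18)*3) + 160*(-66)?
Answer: -557250/53 ≈ -10514.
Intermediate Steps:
J(F, N) = 7 + (154 + N)/(94 + F) (J(F, N) = 7 + (N + 154)/(F + 94) = 7 + (154 + N)/(94 + F))
(J(-41, -3) + (((-11 + 5)/(-6 - 3))*18)*3) + 160*(-66) = ((812 - 3 + 7*(-41))/(94 - 41) + (((-11 + 5)/(-6 - 3))*18)*3) + 160*(-66) = ((812 - 3 - 287)/53 + (-6/(-9)*18)*3) - 10560 = ((1/53)*522 + (-6*(-⅑)*18)*3) - 10560 = (522/53 + ((⅔)*18)*3) - 10560 = (522/53 + 12*3) - 10560 = (522/53 + 36) - 10560 = 2430/53 - 10560 = -557250/53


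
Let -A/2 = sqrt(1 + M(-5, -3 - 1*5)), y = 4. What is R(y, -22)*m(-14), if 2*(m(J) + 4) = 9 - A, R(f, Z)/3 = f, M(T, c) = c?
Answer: 6 + 12*I*sqrt(7) ≈ 6.0 + 31.749*I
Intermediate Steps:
R(f, Z) = 3*f
A = -2*I*sqrt(7) (A = -2*sqrt(1 + (-3 - 1*5)) = -2*sqrt(1 + (-3 - 5)) = -2*sqrt(1 - 8) = -2*I*sqrt(7) ≈ -5.2915*I)
m(J) = 1/2 + I*sqrt(7) (m(J) = -4 + (9 - (-2)*I*sqrt(7))/2 = -4 + (9 + 2*I*sqrt(7))/2 = -4 + (9/2 + I*sqrt(7)) = 1/2 + I*sqrt(7))
R(y, -22)*m(-14) = (3*4)*(1/2 + I*sqrt(7)) = 12*(1/2 + I*sqrt(7)) = 6 + 12*I*sqrt(7)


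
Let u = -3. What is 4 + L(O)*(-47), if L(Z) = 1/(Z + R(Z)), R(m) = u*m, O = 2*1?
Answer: 63/4 ≈ 15.750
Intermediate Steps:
O = 2
R(m) = -3*m
L(Z) = -1/(2*Z) (L(Z) = 1/(Z - 3*Z) = 1/(-2*Z) = -1/(2*Z))
4 + L(O)*(-47) = 4 - ½/2*(-47) = 4 - ½*½*(-47) = 4 - ¼*(-47) = 4 + 47/4 = 63/4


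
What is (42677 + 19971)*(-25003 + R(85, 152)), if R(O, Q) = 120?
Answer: -1558870184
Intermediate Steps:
(42677 + 19971)*(-25003 + R(85, 152)) = (42677 + 19971)*(-25003 + 120) = 62648*(-24883) = -1558870184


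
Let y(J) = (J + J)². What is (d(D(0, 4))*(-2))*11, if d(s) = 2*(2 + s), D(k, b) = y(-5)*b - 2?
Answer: -17600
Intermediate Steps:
y(J) = 4*J² (y(J) = (2*J)² = 4*J²)
D(k, b) = -2 + 100*b (D(k, b) = (4*(-5)²)*b - 2 = (4*25)*b - 2 = 100*b - 2 = -2 + 100*b)
d(s) = 4 + 2*s
(d(D(0, 4))*(-2))*11 = ((4 + 2*(-2 + 100*4))*(-2))*11 = ((4 + 2*(-2 + 400))*(-2))*11 = ((4 + 2*398)*(-2))*11 = ((4 + 796)*(-2))*11 = (800*(-2))*11 = -1600*11 = -17600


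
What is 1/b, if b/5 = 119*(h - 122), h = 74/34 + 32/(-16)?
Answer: -1/72485 ≈ -1.3796e-5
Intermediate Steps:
h = 3/17 (h = 74*(1/34) + 32*(-1/16) = 37/17 - 2 = 3/17 ≈ 0.17647)
b = -72485 (b = 5*(119*(3/17 - 122)) = 5*(119*(-2071/17)) = 5*(-14497) = -72485)
1/b = 1/(-72485) = -1/72485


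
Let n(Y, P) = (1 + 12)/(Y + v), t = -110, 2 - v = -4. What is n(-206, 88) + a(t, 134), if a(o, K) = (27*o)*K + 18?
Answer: -79592413/200 ≈ -3.9796e+5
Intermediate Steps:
v = 6 (v = 2 - 1*(-4) = 2 + 4 = 6)
n(Y, P) = 13/(6 + Y) (n(Y, P) = (1 + 12)/(Y + 6) = 13/(6 + Y))
a(o, K) = 18 + 27*K*o (a(o, K) = 27*K*o + 18 = 18 + 27*K*o)
n(-206, 88) + a(t, 134) = 13/(6 - 206) + (18 + 27*134*(-110)) = 13/(-200) + (18 - 397980) = 13*(-1/200) - 397962 = -13/200 - 397962 = -79592413/200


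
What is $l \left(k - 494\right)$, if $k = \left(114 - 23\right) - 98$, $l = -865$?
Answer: $433365$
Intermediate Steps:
$k = -7$ ($k = 91 - 98 = -7$)
$l \left(k - 494\right) = - 865 \left(-7 - 494\right) = \left(-865\right) \left(-501\right) = 433365$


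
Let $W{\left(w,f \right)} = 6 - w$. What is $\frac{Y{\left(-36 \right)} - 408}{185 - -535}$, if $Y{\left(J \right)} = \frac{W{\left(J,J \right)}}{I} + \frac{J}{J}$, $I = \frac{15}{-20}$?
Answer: $- \frac{463}{720} \approx -0.64306$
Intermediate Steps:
$I = - \frac{3}{4}$ ($I = 15 \left(- \frac{1}{20}\right) = - \frac{3}{4} \approx -0.75$)
$Y{\left(J \right)} = -7 + \frac{4 J}{3}$ ($Y{\left(J \right)} = \frac{6 - J}{- \frac{3}{4}} + \frac{J}{J} = \left(6 - J\right) \left(- \frac{4}{3}\right) + 1 = \left(-8 + \frac{4 J}{3}\right) + 1 = -7 + \frac{4 J}{3}$)
$\frac{Y{\left(-36 \right)} - 408}{185 - -535} = \frac{\left(-7 + \frac{4}{3} \left(-36\right)\right) - 408}{185 - -535} = \frac{\left(-7 - 48\right) - 408}{185 + \left(567 - 32\right)} = \frac{-55 - 408}{185 + 535} = - \frac{463}{720}$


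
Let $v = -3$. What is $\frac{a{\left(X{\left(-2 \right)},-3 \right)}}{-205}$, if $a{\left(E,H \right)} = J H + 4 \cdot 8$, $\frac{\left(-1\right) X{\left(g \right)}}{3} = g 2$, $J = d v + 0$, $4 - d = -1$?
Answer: $- \frac{77}{205} \approx -0.37561$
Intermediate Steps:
$d = 5$ ($d = 4 - -1 = 4 + 1 = 5$)
$J = -15$ ($J = 5 \left(-3\right) + 0 = -15 + 0 = -15$)
$X{\left(g \right)} = - 6 g$ ($X{\left(g \right)} = - 3 g 2 = - 3 \cdot 2 g = - 6 g$)
$a{\left(E,H \right)} = 32 - 15 H$ ($a{\left(E,H \right)} = - 15 H + 4 \cdot 8 = - 15 H + 32 = 32 - 15 H$)
$\frac{a{\left(X{\left(-2 \right)},-3 \right)}}{-205} = \frac{32 - -45}{-205} = \left(32 + 45\right) \left(- \frac{1}{205}\right) = 77 \left(- \frac{1}{205}\right) = - \frac{77}{205}$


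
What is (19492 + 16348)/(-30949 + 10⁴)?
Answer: -35840/20949 ≈ -1.7108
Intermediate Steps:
(19492 + 16348)/(-30949 + 10⁴) = 35840/(-30949 + 10000) = 35840/(-20949) = 35840*(-1/20949) = -35840/20949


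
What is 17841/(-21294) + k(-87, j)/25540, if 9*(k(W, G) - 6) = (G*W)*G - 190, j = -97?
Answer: -1196374147/271924380 ≈ -4.3997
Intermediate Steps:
k(W, G) = -136/9 + W*G²/9 (k(W, G) = 6 + ((G*W)*G - 190)/9 = 6 + (W*G² - 190)/9 = 6 + (-190 + W*G²)/9 = 6 + (-190/9 + W*G²/9) = -136/9 + W*G²/9)
17841/(-21294) + k(-87, j)/25540 = 17841/(-21294) + (-136/9 + (⅑)*(-87)*(-97)²)/25540 = 17841*(-1/21294) + (-136/9 + (⅑)*(-87)*9409)*(1/25540) = -5947/7098 + (-136/9 - 272861/3)*(1/25540) = -5947/7098 - 818719/9*1/25540 = -5947/7098 - 818719/229860 = -1196374147/271924380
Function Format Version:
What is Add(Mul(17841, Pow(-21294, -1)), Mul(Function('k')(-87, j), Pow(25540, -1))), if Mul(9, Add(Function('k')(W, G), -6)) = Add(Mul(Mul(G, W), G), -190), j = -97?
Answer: Rational(-1196374147, 271924380) ≈ -4.3997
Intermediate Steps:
Function('k')(W, G) = Add(Rational(-136, 9), Mul(Rational(1, 9), W, Pow(G, 2))) (Function('k')(W, G) = Add(6, Mul(Rational(1, 9), Add(Mul(Mul(G, W), G), -190))) = Add(6, Mul(Rational(1, 9), Add(Mul(W, Pow(G, 2)), -190))) = Add(6, Mul(Rational(1, 9), Add(-190, Mul(W, Pow(G, 2))))) = Add(6, Add(Rational(-190, 9), Mul(Rational(1, 9), W, Pow(G, 2)))) = Add(Rational(-136, 9), Mul(Rational(1, 9), W, Pow(G, 2))))
Add(Mul(17841, Pow(-21294, -1)), Mul(Function('k')(-87, j), Pow(25540, -1))) = Add(Mul(17841, Pow(-21294, -1)), Mul(Add(Rational(-136, 9), Mul(Rational(1, 9), -87, Pow(-97, 2))), Pow(25540, -1))) = Add(Mul(17841, Rational(-1, 21294)), Mul(Add(Rational(-136, 9), Mul(Rational(1, 9), -87, 9409)), Rational(1, 25540))) = Add(Rational(-5947, 7098), Mul(Add(Rational(-136, 9), Rational(-272861, 3)), Rational(1, 25540))) = Add(Rational(-5947, 7098), Mul(Rational(-818719, 9), Rational(1, 25540))) = Add(Rational(-5947, 7098), Rational(-818719, 229860)) = Rational(-1196374147, 271924380)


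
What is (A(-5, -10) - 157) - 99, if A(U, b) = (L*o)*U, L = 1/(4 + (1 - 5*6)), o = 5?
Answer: -255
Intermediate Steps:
L = -1/25 (L = 1/(4 + (1 - 30)) = 1/(4 - 29) = 1/(-25) = -1/25 ≈ -0.040000)
A(U, b) = -U/5 (A(U, b) = (-1/25*5)*U = -U/5)
(A(-5, -10) - 157) - 99 = (-⅕*(-5) - 157) - 99 = (1 - 157) - 99 = -156 - 99 = -255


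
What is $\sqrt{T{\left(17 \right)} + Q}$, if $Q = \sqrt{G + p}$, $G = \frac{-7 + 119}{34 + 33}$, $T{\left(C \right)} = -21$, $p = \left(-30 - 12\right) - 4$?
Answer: $\frac{\sqrt{-94269 + 201 i \sqrt{22110}}}{67} \approx 0.71769 + 4.6384 i$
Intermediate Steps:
$p = -46$ ($p = -42 - 4 = -46$)
$G = \frac{112}{67} \approx 1.6716$
$Q = \frac{3 i \sqrt{22110}}{67}$ ($Q = \sqrt{\frac{112}{67} - 46} = \sqrt{- \frac{2970}{67}} = \frac{3 i \sqrt{22110}}{67} \approx 6.658 i$)
$\sqrt{T{\left(17 \right)} + Q} = \sqrt{-21 + \frac{3 i \sqrt{22110}}{67}}$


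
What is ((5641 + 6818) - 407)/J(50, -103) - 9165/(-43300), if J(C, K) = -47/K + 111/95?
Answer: 510646361117/68838340 ≈ 7418.1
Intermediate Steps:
J(C, K) = 111/95 - 47/K (J(C, K) = -47/K + 111*(1/95) = -47/K + 111/95 = 111/95 - 47/K)
((5641 + 6818) - 407)/J(50, -103) - 9165/(-43300) = ((5641 + 6818) - 407)/(111/95 - 47/(-103)) - 9165/(-43300) = (12459 - 407)/(111/95 - 47*(-1/103)) - 9165*(-1/43300) = 12052/(111/95 + 47/103) + 1833/8660 = 12052/(15898/9785) + 1833/8660 = 12052*(9785/15898) + 1833/8660 = 58964410/7949 + 1833/8660 = 510646361117/68838340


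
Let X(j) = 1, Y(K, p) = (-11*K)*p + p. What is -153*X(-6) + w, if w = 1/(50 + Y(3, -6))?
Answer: -37025/242 ≈ -153.00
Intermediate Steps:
Y(K, p) = p - 11*K*p (Y(K, p) = -11*K*p + p = p - 11*K*p)
w = 1/242 (w = 1/(50 - 6*(1 - 11*3)) = 1/(50 - 6*(1 - 33)) = 1/(50 - 6*(-32)) = 1/(50 + 192) = 1/242 ≈ 0.0041322)
-153*X(-6) + w = -153*1 + 1/242 = -153 + 1/242 = -37025/242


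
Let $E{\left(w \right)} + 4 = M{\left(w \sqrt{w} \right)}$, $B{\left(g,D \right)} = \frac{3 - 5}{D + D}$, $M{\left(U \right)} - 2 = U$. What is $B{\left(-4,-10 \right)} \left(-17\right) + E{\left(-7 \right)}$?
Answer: $- \frac{37}{10} - 7 i \sqrt{7} \approx -3.7 - 18.52 i$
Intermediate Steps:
$M{\left(U \right)} = 2 + U$
$B{\left(g,D \right)} = - \frac{1}{D}$ ($B{\left(g,D \right)} = - \frac{2}{2 D} = - 2 \frac{1}{2 D} = - \frac{1}{D}$)
$E{\left(w \right)} = -2 + w^{\frac{3}{2}}$ ($E{\left(w \right)} = -4 + \left(2 + w \sqrt{w}\right) = -4 + \left(2 + w^{\frac{3}{2}}\right) = -2 + w^{\frac{3}{2}}$)
$B{\left(-4,-10 \right)} \left(-17\right) + E{\left(-7 \right)} = - \frac{1}{-10} \left(-17\right) - \left(2 - \left(-7\right)^{\frac{3}{2}}\right) = \left(-1\right) \left(- \frac{1}{10}\right) \left(-17\right) - \left(2 + 7 i \sqrt{7}\right) = \frac{1}{10} \left(-17\right) - \left(2 + 7 i \sqrt{7}\right) = - \frac{17}{10} - \left(2 + 7 i \sqrt{7}\right) = - \frac{37}{10} - 7 i \sqrt{7}$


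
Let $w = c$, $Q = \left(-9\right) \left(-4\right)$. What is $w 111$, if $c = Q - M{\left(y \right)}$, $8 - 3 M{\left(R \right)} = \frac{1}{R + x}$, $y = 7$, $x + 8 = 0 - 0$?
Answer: $3663$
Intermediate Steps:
$x = -8$ ($x = -8 + \left(0 - 0\right) = -8 + \left(0 + 0\right) = -8 + 0 = -8$)
$Q = 36$
$M{\left(R \right)} = \frac{8}{3} - \frac{1}{3 \left(-8 + R\right)}$ ($M{\left(R \right)} = \frac{8}{3} - \frac{1}{3 \left(R - 8\right)} = \frac{8}{3} - \frac{1}{3 \left(-8 + R\right)}$)
$c = 33$ ($c = 36 - \frac{-65 + 8 \cdot 7}{3 \left(-8 + 7\right)} = 36 - \frac{-65 + 56}{3 \left(-1\right)} = 36 - \frac{1}{3} \left(-1\right) \left(-9\right) = 36 - 3 = 33$)
$w = 33$
$w 111 = 33 \cdot 111 = 3663$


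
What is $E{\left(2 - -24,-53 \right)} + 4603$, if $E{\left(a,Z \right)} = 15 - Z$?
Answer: $4671$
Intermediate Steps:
$E{\left(2 - -24,-53 \right)} + 4603 = \left(15 - -53\right) + 4603 = \left(15 + 53\right) + 4603 = 68 + 4603 = 4671$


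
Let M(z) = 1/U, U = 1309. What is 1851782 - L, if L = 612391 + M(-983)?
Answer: 1622362818/1309 ≈ 1.2394e+6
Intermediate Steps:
M(z) = 1/1309
L = 801619820/1309 (L = 612391 + 1/1309 = 801619820/1309 ≈ 6.1239e+5)
1851782 - L = 1851782 - 1*801619820/1309 = 1851782 - 801619820/1309 = 1622362818/1309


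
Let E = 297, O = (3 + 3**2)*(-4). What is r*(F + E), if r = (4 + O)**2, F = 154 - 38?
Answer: 799568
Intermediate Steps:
O = -48 (O = (3 + 9)*(-4) = 12*(-4) = -48)
F = 116
r = 1936 (r = (4 - 48)**2 = (-44)**2 = 1936)
r*(F + E) = 1936*(116 + 297) = 1936*413 = 799568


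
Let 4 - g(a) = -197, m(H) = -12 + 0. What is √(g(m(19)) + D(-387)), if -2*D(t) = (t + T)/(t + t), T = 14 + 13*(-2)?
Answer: √13362207/258 ≈ 14.168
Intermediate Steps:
m(H) = -12
T = -12 (T = 14 - 26 = -12)
g(a) = 201 (g(a) = 4 - 1*(-197) = 4 + 197 = 201)
D(t) = -(-12 + t)/(4*t) (D(t) = -(t - 12)/(2*(t + t)) = -(-12 + t)/(2*(2*t)) = -(-12 + t)*1/(2*t)/2 = -(-12 + t)/(4*t))
√(g(m(19)) + D(-387)) = √(201 + (¼)*(12 - 1*(-387))/(-387)) = √(201 + (¼)*(-1/387)*(12 + 387)) = √(201 + (¼)*(-1/387)*399) = √(201 - 133/516) = √(103583/516) = √13362207/258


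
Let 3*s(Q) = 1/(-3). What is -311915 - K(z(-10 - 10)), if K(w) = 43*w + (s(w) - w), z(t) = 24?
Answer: -2816306/9 ≈ -3.1292e+5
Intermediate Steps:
s(Q) = -⅑ (s(Q) = (⅓)/(-3) = (⅓)*(-⅓) = -⅑)
K(w) = -⅑ + 42*w (K(w) = 43*w + (-⅑ - w) = -⅑ + 42*w)
-311915 - K(z(-10 - 10)) = -311915 - (-⅑ + 42*24) = -311915 - (-⅑ + 1008) = -311915 - 1*9071/9 = -311915 - 9071/9 = -2816306/9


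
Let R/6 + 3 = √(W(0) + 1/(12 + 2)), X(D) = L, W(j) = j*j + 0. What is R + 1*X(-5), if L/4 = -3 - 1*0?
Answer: -30 + 3*√14/7 ≈ -28.396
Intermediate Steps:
W(j) = j² (W(j) = j² + 0 = j²)
L = -12 (L = 4*(-3 - 1*0) = 4*(-3 + 0) = 4*(-3) = -12)
X(D) = -12
R = -18 + 3*√14/7 (R = -18 + 6*√(0² + 1/(12 + 2)) = -18 + 6*√(0 + 1/14) = -18 + 6*√(1/14) = -18 + 6*(√14/14) = -18 + 3*√14/7 ≈ -16.396)
R + 1*X(-5) = (-18 + 3*√14/7) + 1*(-12) = (-18 + 3*√14/7) - 12 = -30 + 3*√14/7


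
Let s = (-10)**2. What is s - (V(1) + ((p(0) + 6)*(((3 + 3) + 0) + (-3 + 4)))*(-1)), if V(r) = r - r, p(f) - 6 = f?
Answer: 184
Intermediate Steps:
p(f) = 6 + f
s = 100
V(r) = 0
s - (V(1) + ((p(0) + 6)*(((3 + 3) + 0) + (-3 + 4)))*(-1)) = 100 - (0 + (((6 + 0) + 6)*(((3 + 3) + 0) + (-3 + 4)))*(-1)) = 100 - (0 + ((6 + 6)*((6 + 0) + 1))*(-1)) = 100 - (0 + (12*(6 + 1))*(-1)) = 100 - (0 + (12*7)*(-1)) = 100 - (0 + 84*(-1)) = 100 - (0 - 84) = 100 - 1*(-84) = 100 + 84 = 184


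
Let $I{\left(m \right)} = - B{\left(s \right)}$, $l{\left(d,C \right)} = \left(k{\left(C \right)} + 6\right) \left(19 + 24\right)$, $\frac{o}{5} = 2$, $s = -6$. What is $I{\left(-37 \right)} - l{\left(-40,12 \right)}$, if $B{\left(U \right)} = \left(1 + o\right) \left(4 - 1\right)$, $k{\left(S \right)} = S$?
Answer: $-807$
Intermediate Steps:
$o = 10$ ($o = 5 \cdot 2 = 10$)
$B{\left(U \right)} = 33$ ($B{\left(U \right)} = \left(1 + 10\right) \left(4 - 1\right) = 11 \cdot 3 = 33$)
$l{\left(d,C \right)} = 258 + 43 C$ ($l{\left(d,C \right)} = \left(C + 6\right) \left(19 + 24\right) = \left(6 + C\right) 43 = 258 + 43 C$)
$I{\left(m \right)} = -33$ ($I{\left(m \right)} = \left(-1\right) 33 = -33$)
$I{\left(-37 \right)} - l{\left(-40,12 \right)} = -33 - \left(258 + 43 \cdot 12\right) = -33 - \left(258 + 516\right) = -33 - 774 = -807$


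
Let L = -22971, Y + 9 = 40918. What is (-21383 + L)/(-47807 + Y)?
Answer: 22177/3449 ≈ 6.4300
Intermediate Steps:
Y = 40909 (Y = -9 + 40918 = 40909)
(-21383 + L)/(-47807 + Y) = (-21383 - 22971)/(-47807 + 40909) = -44354/(-6898) = -44354*(-1/6898) = 22177/3449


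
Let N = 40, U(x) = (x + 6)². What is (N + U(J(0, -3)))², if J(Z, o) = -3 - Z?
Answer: 2401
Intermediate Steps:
U(x) = (6 + x)²
(N + U(J(0, -3)))² = (40 + (6 + (-3 - 1*0))²)² = (40 + (6 + (-3 + 0))²)² = (40 + (6 - 3)²)² = (40 + 3²)² = (40 + 9)² = 49² = 2401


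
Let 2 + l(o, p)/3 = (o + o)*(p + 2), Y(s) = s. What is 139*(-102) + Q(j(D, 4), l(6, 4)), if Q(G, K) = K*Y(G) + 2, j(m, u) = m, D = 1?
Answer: -13966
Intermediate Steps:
l(o, p) = -6 + 6*o*(2 + p) (l(o, p) = -6 + 3*((o + o)*(p + 2)) = -6 + 3*((2*o)*(2 + p)) = -6 + 3*(2*o*(2 + p)) = -6 + 6*o*(2 + p))
Q(G, K) = 2 + G*K (Q(G, K) = K*G + 2 = G*K + 2 = 2 + G*K)
139*(-102) + Q(j(D, 4), l(6, 4)) = 139*(-102) + (2 + 1*(-6 + 12*6 + 6*6*4)) = -14178 + (2 + 1*(-6 + 72 + 144)) = -14178 + (2 + 1*210) = -14178 + (2 + 210) = -14178 + 212 = -13966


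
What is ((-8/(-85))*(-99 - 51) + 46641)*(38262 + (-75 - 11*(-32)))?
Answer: 1796953419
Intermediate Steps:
((-8/(-85))*(-99 - 51) + 46641)*(38262 + (-75 - 11*(-32))) = (-8*(-1/85)*(-150) + 46641)*(38262 + (-75 + 352)) = ((8/85)*(-150) + 46641)*(38262 + 277) = (-240/17 + 46641)*38539 = (792657/17)*38539 = 1796953419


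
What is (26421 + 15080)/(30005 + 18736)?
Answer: 41501/48741 ≈ 0.85146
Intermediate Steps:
(26421 + 15080)/(30005 + 18736) = 41501/48741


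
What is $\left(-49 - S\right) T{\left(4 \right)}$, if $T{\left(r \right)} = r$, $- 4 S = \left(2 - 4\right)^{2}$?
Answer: $-192$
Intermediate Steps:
$S = -1$ ($S = - \frac{\left(2 - 4\right)^{2}}{4} = - \frac{\left(-2\right)^{2}}{4} = \left(- \frac{1}{4}\right) 4 = -1$)
$\left(-49 - S\right) T{\left(4 \right)} = \left(-49 - -1\right) 4 = \left(-49 + 1\right) 4 = \left(-48\right) 4 = -192$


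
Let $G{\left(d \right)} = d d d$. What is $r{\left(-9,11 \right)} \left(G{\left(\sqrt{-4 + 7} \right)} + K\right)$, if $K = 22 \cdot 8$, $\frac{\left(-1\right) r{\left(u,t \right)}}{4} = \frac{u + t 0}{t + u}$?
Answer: $3168 + 54 \sqrt{3} \approx 3261.5$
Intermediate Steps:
$G{\left(d \right)} = d^{3}$ ($G{\left(d \right)} = d^{2} d = d^{3}$)
$r{\left(u,t \right)} = - \frac{4 u}{t + u}$ ($r{\left(u,t \right)} = - 4 \frac{u + t 0}{t + u} = - 4 \frac{u + 0}{t + u} = - 4 \frac{u}{t + u} = - \frac{4 u}{t + u}$)
$K = 176$
$r{\left(-9,11 \right)} \left(G{\left(\sqrt{-4 + 7} \right)} + K\right) = \left(-4\right) \left(-9\right) \frac{1}{11 - 9} \left(\left(\sqrt{-4 + 7}\right)^{3} + 176\right) = \left(-4\right) \left(-9\right) \frac{1}{2} \left(\left(\sqrt{3}\right)^{3} + 176\right) = \left(-4\right) \left(-9\right) \frac{1}{2} \left(3 \sqrt{3} + 176\right) = 18 \left(176 + 3 \sqrt{3}\right) = 3168 + 54 \sqrt{3}$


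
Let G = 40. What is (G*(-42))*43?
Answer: -72240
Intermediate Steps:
(G*(-42))*43 = (40*(-42))*43 = -1680*43 = -72240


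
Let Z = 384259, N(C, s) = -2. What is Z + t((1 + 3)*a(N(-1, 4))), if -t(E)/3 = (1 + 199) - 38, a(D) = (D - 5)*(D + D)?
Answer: 383773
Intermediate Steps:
a(D) = 2*D*(-5 + D) (a(D) = (-5 + D)*(2*D) = 2*D*(-5 + D))
t(E) = -486 (t(E) = -3*((1 + 199) - 38) = -3*(200 - 38) = -3*162 = -486)
Z + t((1 + 3)*a(N(-1, 4))) = 384259 - 486 = 383773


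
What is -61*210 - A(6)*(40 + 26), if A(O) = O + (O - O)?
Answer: -13206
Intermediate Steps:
A(O) = O (A(O) = O + 0 = O)
-61*210 - A(6)*(40 + 26) = -61*210 - 6*(40 + 26) = -12810 - 6*66 = -12810 - 1*396 = -12810 - 396 = -13206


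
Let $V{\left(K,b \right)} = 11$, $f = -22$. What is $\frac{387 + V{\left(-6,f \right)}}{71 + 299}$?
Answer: $\frac{199}{185} \approx 1.0757$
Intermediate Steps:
$\frac{387 + V{\left(-6,f \right)}}{71 + 299} = \frac{387 + 11}{71 + 299} = \frac{398}{370} = 398 \cdot \frac{1}{370} = \frac{199}{185}$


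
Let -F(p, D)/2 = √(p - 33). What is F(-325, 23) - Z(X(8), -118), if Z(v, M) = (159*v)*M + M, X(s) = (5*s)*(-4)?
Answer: -3001802 - 2*I*√358 ≈ -3.0018e+6 - 37.842*I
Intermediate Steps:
F(p, D) = -2*√(-33 + p) (F(p, D) = -2*√(p - 33) = -2*√(-33 + p))
X(s) = -20*s
Z(v, M) = M + 159*M*v (Z(v, M) = 159*M*v + M = M + 159*M*v)
F(-325, 23) - Z(X(8), -118) = -2*√(-33 - 325) - (-118)*(1 + 159*(-20*8)) = -2*I*√358 - (-118)*(1 + 159*(-160)) = -2*I*√358 - (-118)*(1 - 25440) = -2*I*√358 - (-118)*(-25439) = -2*I*√358 - 1*3001802 = -2*I*√358 - 3001802 = -3001802 - 2*I*√358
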